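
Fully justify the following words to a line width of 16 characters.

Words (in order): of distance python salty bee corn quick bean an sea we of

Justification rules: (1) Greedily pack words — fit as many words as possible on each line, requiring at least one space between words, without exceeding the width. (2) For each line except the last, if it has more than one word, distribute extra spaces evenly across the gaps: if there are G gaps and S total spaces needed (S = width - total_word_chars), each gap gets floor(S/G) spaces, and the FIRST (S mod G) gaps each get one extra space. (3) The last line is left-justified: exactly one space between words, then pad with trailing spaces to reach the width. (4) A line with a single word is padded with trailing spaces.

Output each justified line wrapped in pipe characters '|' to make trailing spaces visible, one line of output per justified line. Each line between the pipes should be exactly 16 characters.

Answer: |of      distance|
|python salty bee|
|corn  quick bean|
|an sea we of    |

Derivation:
Line 1: ['of', 'distance'] (min_width=11, slack=5)
Line 2: ['python', 'salty', 'bee'] (min_width=16, slack=0)
Line 3: ['corn', 'quick', 'bean'] (min_width=15, slack=1)
Line 4: ['an', 'sea', 'we', 'of'] (min_width=12, slack=4)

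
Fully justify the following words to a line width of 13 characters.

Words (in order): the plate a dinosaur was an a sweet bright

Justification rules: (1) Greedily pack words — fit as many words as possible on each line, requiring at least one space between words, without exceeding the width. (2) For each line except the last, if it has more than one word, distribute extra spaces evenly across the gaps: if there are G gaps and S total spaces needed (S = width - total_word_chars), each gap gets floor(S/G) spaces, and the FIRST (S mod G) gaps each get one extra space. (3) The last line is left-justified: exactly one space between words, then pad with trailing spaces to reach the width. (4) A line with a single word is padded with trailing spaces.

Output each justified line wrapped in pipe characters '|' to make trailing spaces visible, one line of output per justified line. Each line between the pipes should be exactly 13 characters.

Line 1: ['the', 'plate', 'a'] (min_width=11, slack=2)
Line 2: ['dinosaur', 'was'] (min_width=12, slack=1)
Line 3: ['an', 'a', 'sweet'] (min_width=10, slack=3)
Line 4: ['bright'] (min_width=6, slack=7)

Answer: |the  plate  a|
|dinosaur  was|
|an   a  sweet|
|bright       |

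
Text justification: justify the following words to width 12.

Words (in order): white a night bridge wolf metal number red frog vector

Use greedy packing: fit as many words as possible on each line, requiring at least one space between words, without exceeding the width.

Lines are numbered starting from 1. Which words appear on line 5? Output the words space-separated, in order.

Answer: frog vector

Derivation:
Line 1: ['white', 'a'] (min_width=7, slack=5)
Line 2: ['night', 'bridge'] (min_width=12, slack=0)
Line 3: ['wolf', 'metal'] (min_width=10, slack=2)
Line 4: ['number', 'red'] (min_width=10, slack=2)
Line 5: ['frog', 'vector'] (min_width=11, slack=1)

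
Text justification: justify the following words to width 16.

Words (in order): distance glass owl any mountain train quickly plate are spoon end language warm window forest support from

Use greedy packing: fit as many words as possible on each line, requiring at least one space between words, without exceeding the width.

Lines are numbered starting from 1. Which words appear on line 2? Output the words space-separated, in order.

Answer: owl any mountain

Derivation:
Line 1: ['distance', 'glass'] (min_width=14, slack=2)
Line 2: ['owl', 'any', 'mountain'] (min_width=16, slack=0)
Line 3: ['train', 'quickly'] (min_width=13, slack=3)
Line 4: ['plate', 'are', 'spoon'] (min_width=15, slack=1)
Line 5: ['end', 'language'] (min_width=12, slack=4)
Line 6: ['warm', 'window'] (min_width=11, slack=5)
Line 7: ['forest', 'support'] (min_width=14, slack=2)
Line 8: ['from'] (min_width=4, slack=12)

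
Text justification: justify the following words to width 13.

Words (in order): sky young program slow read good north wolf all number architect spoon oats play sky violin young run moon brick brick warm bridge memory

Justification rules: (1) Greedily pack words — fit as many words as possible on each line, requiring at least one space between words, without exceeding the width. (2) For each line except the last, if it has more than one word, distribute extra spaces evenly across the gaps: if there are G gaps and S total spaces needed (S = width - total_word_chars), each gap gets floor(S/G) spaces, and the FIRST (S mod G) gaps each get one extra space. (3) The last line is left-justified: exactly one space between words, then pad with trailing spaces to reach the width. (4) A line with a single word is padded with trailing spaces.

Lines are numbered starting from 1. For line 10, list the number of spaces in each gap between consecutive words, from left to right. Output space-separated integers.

Line 1: ['sky', 'young'] (min_width=9, slack=4)
Line 2: ['program', 'slow'] (min_width=12, slack=1)
Line 3: ['read', 'good'] (min_width=9, slack=4)
Line 4: ['north', 'wolf'] (min_width=10, slack=3)
Line 5: ['all', 'number'] (min_width=10, slack=3)
Line 6: ['architect'] (min_width=9, slack=4)
Line 7: ['spoon', 'oats'] (min_width=10, slack=3)
Line 8: ['play', 'sky'] (min_width=8, slack=5)
Line 9: ['violin', 'young'] (min_width=12, slack=1)
Line 10: ['run', 'moon'] (min_width=8, slack=5)
Line 11: ['brick', 'brick'] (min_width=11, slack=2)
Line 12: ['warm', 'bridge'] (min_width=11, slack=2)
Line 13: ['memory'] (min_width=6, slack=7)

Answer: 6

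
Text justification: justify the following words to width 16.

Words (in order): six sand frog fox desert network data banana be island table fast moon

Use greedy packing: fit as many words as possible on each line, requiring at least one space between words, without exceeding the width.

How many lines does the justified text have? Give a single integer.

Line 1: ['six', 'sand', 'frog'] (min_width=13, slack=3)
Line 2: ['fox', 'desert'] (min_width=10, slack=6)
Line 3: ['network', 'data'] (min_width=12, slack=4)
Line 4: ['banana', 'be', 'island'] (min_width=16, slack=0)
Line 5: ['table', 'fast', 'moon'] (min_width=15, slack=1)
Total lines: 5

Answer: 5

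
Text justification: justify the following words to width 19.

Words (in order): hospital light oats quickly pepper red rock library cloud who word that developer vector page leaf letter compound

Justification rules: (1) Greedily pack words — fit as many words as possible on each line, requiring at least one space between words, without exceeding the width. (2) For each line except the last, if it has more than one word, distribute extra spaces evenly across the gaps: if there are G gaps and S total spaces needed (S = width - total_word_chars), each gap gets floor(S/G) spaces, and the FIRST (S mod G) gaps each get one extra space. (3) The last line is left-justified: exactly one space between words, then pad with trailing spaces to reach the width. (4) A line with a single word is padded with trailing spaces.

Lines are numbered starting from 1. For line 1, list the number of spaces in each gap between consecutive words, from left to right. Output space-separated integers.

Answer: 1 1

Derivation:
Line 1: ['hospital', 'light', 'oats'] (min_width=19, slack=0)
Line 2: ['quickly', 'pepper', 'red'] (min_width=18, slack=1)
Line 3: ['rock', 'library', 'cloud'] (min_width=18, slack=1)
Line 4: ['who', 'word', 'that'] (min_width=13, slack=6)
Line 5: ['developer', 'vector'] (min_width=16, slack=3)
Line 6: ['page', 'leaf', 'letter'] (min_width=16, slack=3)
Line 7: ['compound'] (min_width=8, slack=11)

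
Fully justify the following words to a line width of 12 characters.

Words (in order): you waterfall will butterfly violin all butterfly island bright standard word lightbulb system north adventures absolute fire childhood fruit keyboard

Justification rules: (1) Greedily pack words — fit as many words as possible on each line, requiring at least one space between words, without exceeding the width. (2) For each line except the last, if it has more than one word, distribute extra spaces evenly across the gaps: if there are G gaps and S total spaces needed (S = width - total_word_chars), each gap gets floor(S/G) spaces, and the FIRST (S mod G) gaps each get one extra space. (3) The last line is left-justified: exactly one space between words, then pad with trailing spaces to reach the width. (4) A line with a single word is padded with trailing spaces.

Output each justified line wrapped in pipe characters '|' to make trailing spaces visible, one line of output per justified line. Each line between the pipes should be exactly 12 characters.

Answer: |you         |
|waterfall   |
|will        |
|butterfly   |
|violin   all|
|butterfly   |
|island      |
|bright      |
|standard    |
|word        |
|lightbulb   |
|system north|
|adventures  |
|absolute    |
|fire        |
|childhood   |
|fruit       |
|keyboard    |

Derivation:
Line 1: ['you'] (min_width=3, slack=9)
Line 2: ['waterfall'] (min_width=9, slack=3)
Line 3: ['will'] (min_width=4, slack=8)
Line 4: ['butterfly'] (min_width=9, slack=3)
Line 5: ['violin', 'all'] (min_width=10, slack=2)
Line 6: ['butterfly'] (min_width=9, slack=3)
Line 7: ['island'] (min_width=6, slack=6)
Line 8: ['bright'] (min_width=6, slack=6)
Line 9: ['standard'] (min_width=8, slack=4)
Line 10: ['word'] (min_width=4, slack=8)
Line 11: ['lightbulb'] (min_width=9, slack=3)
Line 12: ['system', 'north'] (min_width=12, slack=0)
Line 13: ['adventures'] (min_width=10, slack=2)
Line 14: ['absolute'] (min_width=8, slack=4)
Line 15: ['fire'] (min_width=4, slack=8)
Line 16: ['childhood'] (min_width=9, slack=3)
Line 17: ['fruit'] (min_width=5, slack=7)
Line 18: ['keyboard'] (min_width=8, slack=4)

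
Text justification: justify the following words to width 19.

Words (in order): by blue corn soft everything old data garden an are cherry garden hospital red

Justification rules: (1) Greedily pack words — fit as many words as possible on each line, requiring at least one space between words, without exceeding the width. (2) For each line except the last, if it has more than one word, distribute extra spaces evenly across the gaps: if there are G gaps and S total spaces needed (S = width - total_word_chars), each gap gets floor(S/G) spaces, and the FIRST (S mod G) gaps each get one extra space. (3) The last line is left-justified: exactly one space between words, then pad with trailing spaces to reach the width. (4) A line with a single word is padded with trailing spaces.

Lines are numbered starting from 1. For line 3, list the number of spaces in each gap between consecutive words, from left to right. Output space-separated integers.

Line 1: ['by', 'blue', 'corn', 'soft'] (min_width=17, slack=2)
Line 2: ['everything', 'old', 'data'] (min_width=19, slack=0)
Line 3: ['garden', 'an', 'are'] (min_width=13, slack=6)
Line 4: ['cherry', 'garden'] (min_width=13, slack=6)
Line 5: ['hospital', 'red'] (min_width=12, slack=7)

Answer: 4 4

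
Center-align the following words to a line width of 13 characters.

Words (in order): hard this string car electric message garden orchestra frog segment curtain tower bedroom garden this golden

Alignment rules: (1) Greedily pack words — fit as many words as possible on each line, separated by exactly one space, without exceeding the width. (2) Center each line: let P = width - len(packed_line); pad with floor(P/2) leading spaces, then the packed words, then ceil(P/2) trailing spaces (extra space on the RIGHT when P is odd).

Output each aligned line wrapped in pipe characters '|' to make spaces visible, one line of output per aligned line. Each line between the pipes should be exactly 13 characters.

Line 1: ['hard', 'this'] (min_width=9, slack=4)
Line 2: ['string', 'car'] (min_width=10, slack=3)
Line 3: ['electric'] (min_width=8, slack=5)
Line 4: ['message'] (min_width=7, slack=6)
Line 5: ['garden'] (min_width=6, slack=7)
Line 6: ['orchestra'] (min_width=9, slack=4)
Line 7: ['frog', 'segment'] (min_width=12, slack=1)
Line 8: ['curtain', 'tower'] (min_width=13, slack=0)
Line 9: ['bedroom'] (min_width=7, slack=6)
Line 10: ['garden', 'this'] (min_width=11, slack=2)
Line 11: ['golden'] (min_width=6, slack=7)

Answer: |  hard this  |
| string car  |
|  electric   |
|   message   |
|   garden    |
|  orchestra  |
|frog segment |
|curtain tower|
|   bedroom   |
| garden this |
|   golden    |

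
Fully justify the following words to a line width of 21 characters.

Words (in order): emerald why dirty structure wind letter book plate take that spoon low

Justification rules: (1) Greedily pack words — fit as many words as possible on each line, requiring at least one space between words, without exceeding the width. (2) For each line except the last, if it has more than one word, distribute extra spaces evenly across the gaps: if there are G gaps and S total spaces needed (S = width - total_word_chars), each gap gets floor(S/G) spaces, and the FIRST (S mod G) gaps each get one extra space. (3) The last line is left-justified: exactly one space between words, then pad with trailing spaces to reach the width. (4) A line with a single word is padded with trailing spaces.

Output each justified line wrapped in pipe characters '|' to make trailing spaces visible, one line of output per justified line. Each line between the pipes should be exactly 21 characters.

Answer: |emerald   why   dirty|
|structure wind letter|
|book  plate take that|
|spoon low            |

Derivation:
Line 1: ['emerald', 'why', 'dirty'] (min_width=17, slack=4)
Line 2: ['structure', 'wind', 'letter'] (min_width=21, slack=0)
Line 3: ['book', 'plate', 'take', 'that'] (min_width=20, slack=1)
Line 4: ['spoon', 'low'] (min_width=9, slack=12)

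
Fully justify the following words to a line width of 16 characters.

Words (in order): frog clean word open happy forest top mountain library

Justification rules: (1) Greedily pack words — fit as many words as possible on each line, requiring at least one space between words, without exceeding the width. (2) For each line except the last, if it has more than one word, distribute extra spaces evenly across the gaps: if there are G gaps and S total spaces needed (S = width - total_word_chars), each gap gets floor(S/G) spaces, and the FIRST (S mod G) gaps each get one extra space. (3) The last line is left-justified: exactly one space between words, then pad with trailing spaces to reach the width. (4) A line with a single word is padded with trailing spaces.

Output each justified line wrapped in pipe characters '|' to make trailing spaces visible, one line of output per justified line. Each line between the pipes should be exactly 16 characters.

Answer: |frog  clean word|
|open       happy|
|forest       top|
|mountain library|

Derivation:
Line 1: ['frog', 'clean', 'word'] (min_width=15, slack=1)
Line 2: ['open', 'happy'] (min_width=10, slack=6)
Line 3: ['forest', 'top'] (min_width=10, slack=6)
Line 4: ['mountain', 'library'] (min_width=16, slack=0)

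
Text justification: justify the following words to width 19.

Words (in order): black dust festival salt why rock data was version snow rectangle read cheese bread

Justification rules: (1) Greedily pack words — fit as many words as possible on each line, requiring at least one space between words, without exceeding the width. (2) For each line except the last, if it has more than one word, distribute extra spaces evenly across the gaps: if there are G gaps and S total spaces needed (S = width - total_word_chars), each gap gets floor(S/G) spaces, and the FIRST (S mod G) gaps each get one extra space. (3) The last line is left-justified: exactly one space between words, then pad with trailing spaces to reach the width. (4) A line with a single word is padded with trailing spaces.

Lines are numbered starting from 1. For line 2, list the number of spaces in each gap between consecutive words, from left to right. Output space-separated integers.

Line 1: ['black', 'dust', 'festival'] (min_width=19, slack=0)
Line 2: ['salt', 'why', 'rock', 'data'] (min_width=18, slack=1)
Line 3: ['was', 'version', 'snow'] (min_width=16, slack=3)
Line 4: ['rectangle', 'read'] (min_width=14, slack=5)
Line 5: ['cheese', 'bread'] (min_width=12, slack=7)

Answer: 2 1 1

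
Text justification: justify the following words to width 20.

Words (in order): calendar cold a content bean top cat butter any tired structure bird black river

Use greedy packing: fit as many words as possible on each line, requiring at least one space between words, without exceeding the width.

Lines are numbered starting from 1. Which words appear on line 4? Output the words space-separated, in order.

Line 1: ['calendar', 'cold', 'a'] (min_width=15, slack=5)
Line 2: ['content', 'bean', 'top', 'cat'] (min_width=20, slack=0)
Line 3: ['butter', 'any', 'tired'] (min_width=16, slack=4)
Line 4: ['structure', 'bird', 'black'] (min_width=20, slack=0)
Line 5: ['river'] (min_width=5, slack=15)

Answer: structure bird black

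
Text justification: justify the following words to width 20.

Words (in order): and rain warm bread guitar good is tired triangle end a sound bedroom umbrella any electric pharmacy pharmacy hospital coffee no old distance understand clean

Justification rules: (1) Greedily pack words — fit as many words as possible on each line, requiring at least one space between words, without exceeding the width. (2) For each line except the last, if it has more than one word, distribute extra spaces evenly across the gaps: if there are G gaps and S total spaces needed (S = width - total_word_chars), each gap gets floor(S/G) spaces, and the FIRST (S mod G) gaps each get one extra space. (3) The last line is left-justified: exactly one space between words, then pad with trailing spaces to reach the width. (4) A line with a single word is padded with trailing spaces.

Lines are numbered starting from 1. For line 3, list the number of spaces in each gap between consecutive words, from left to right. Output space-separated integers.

Answer: 1 1 1

Derivation:
Line 1: ['and', 'rain', 'warm', 'bread'] (min_width=19, slack=1)
Line 2: ['guitar', 'good', 'is', 'tired'] (min_width=20, slack=0)
Line 3: ['triangle', 'end', 'a', 'sound'] (min_width=20, slack=0)
Line 4: ['bedroom', 'umbrella', 'any'] (min_width=20, slack=0)
Line 5: ['electric', 'pharmacy'] (min_width=17, slack=3)
Line 6: ['pharmacy', 'hospital'] (min_width=17, slack=3)
Line 7: ['coffee', 'no', 'old'] (min_width=13, slack=7)
Line 8: ['distance', 'understand'] (min_width=19, slack=1)
Line 9: ['clean'] (min_width=5, slack=15)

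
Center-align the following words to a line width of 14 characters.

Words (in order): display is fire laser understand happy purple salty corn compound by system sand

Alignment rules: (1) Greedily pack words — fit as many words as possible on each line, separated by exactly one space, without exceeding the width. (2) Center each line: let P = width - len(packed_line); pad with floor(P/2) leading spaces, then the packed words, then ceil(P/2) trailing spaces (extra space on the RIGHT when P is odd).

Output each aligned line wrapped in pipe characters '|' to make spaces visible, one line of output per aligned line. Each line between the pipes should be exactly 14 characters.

Line 1: ['display', 'is'] (min_width=10, slack=4)
Line 2: ['fire', 'laser'] (min_width=10, slack=4)
Line 3: ['understand'] (min_width=10, slack=4)
Line 4: ['happy', 'purple'] (min_width=12, slack=2)
Line 5: ['salty', 'corn'] (min_width=10, slack=4)
Line 6: ['compound', 'by'] (min_width=11, slack=3)
Line 7: ['system', 'sand'] (min_width=11, slack=3)

Answer: |  display is  |
|  fire laser  |
|  understand  |
| happy purple |
|  salty corn  |
| compound by  |
| system sand  |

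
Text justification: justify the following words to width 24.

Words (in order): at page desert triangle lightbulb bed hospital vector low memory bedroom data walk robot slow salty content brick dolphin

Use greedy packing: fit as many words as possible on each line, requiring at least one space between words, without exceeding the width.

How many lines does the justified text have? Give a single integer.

Answer: 6

Derivation:
Line 1: ['at', 'page', 'desert', 'triangle'] (min_width=23, slack=1)
Line 2: ['lightbulb', 'bed', 'hospital'] (min_width=22, slack=2)
Line 3: ['vector', 'low', 'memory'] (min_width=17, slack=7)
Line 4: ['bedroom', 'data', 'walk', 'robot'] (min_width=23, slack=1)
Line 5: ['slow', 'salty', 'content', 'brick'] (min_width=24, slack=0)
Line 6: ['dolphin'] (min_width=7, slack=17)
Total lines: 6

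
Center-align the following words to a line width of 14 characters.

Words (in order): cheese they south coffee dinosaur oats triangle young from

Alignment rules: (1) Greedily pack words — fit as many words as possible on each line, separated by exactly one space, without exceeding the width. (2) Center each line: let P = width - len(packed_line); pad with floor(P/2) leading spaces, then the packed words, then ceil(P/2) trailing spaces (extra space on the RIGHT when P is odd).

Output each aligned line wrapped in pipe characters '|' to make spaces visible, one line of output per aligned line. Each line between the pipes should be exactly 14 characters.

Line 1: ['cheese', 'they'] (min_width=11, slack=3)
Line 2: ['south', 'coffee'] (min_width=12, slack=2)
Line 3: ['dinosaur', 'oats'] (min_width=13, slack=1)
Line 4: ['triangle', 'young'] (min_width=14, slack=0)
Line 5: ['from'] (min_width=4, slack=10)

Answer: | cheese they  |
| south coffee |
|dinosaur oats |
|triangle young|
|     from     |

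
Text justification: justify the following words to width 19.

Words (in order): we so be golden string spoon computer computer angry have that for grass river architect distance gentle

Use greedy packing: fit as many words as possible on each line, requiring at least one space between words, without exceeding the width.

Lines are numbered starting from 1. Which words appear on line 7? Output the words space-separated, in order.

Answer: gentle

Derivation:
Line 1: ['we', 'so', 'be', 'golden'] (min_width=15, slack=4)
Line 2: ['string', 'spoon'] (min_width=12, slack=7)
Line 3: ['computer', 'computer'] (min_width=17, slack=2)
Line 4: ['angry', 'have', 'that', 'for'] (min_width=19, slack=0)
Line 5: ['grass', 'river'] (min_width=11, slack=8)
Line 6: ['architect', 'distance'] (min_width=18, slack=1)
Line 7: ['gentle'] (min_width=6, slack=13)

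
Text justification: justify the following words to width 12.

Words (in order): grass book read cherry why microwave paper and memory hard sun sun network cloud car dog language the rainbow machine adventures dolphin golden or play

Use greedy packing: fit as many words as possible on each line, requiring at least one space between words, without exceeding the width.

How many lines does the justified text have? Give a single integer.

Answer: 16

Derivation:
Line 1: ['grass', 'book'] (min_width=10, slack=2)
Line 2: ['read', 'cherry'] (min_width=11, slack=1)
Line 3: ['why'] (min_width=3, slack=9)
Line 4: ['microwave'] (min_width=9, slack=3)
Line 5: ['paper', 'and'] (min_width=9, slack=3)
Line 6: ['memory', 'hard'] (min_width=11, slack=1)
Line 7: ['sun', 'sun'] (min_width=7, slack=5)
Line 8: ['network'] (min_width=7, slack=5)
Line 9: ['cloud', 'car'] (min_width=9, slack=3)
Line 10: ['dog', 'language'] (min_width=12, slack=0)
Line 11: ['the', 'rainbow'] (min_width=11, slack=1)
Line 12: ['machine'] (min_width=7, slack=5)
Line 13: ['adventures'] (min_width=10, slack=2)
Line 14: ['dolphin'] (min_width=7, slack=5)
Line 15: ['golden', 'or'] (min_width=9, slack=3)
Line 16: ['play'] (min_width=4, slack=8)
Total lines: 16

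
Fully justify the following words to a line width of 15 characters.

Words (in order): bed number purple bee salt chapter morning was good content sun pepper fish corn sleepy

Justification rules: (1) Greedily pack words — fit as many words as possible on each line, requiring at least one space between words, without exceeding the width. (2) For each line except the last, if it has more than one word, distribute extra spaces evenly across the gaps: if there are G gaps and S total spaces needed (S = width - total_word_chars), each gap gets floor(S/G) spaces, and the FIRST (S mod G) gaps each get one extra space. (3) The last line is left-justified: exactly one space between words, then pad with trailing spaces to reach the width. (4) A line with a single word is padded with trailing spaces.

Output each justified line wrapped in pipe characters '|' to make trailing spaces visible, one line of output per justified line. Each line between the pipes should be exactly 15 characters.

Answer: |bed      number|
|purple bee salt|
|chapter morning|
|was        good|
|content     sun|
|pepper     fish|
|corn sleepy    |

Derivation:
Line 1: ['bed', 'number'] (min_width=10, slack=5)
Line 2: ['purple', 'bee', 'salt'] (min_width=15, slack=0)
Line 3: ['chapter', 'morning'] (min_width=15, slack=0)
Line 4: ['was', 'good'] (min_width=8, slack=7)
Line 5: ['content', 'sun'] (min_width=11, slack=4)
Line 6: ['pepper', 'fish'] (min_width=11, slack=4)
Line 7: ['corn', 'sleepy'] (min_width=11, slack=4)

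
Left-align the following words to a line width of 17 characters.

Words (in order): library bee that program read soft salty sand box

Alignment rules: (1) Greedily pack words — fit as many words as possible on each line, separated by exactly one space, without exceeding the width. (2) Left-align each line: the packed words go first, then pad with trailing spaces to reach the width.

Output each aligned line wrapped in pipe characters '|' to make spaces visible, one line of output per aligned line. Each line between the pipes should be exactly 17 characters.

Answer: |library bee that |
|program read soft|
|salty sand box   |

Derivation:
Line 1: ['library', 'bee', 'that'] (min_width=16, slack=1)
Line 2: ['program', 'read', 'soft'] (min_width=17, slack=0)
Line 3: ['salty', 'sand', 'box'] (min_width=14, slack=3)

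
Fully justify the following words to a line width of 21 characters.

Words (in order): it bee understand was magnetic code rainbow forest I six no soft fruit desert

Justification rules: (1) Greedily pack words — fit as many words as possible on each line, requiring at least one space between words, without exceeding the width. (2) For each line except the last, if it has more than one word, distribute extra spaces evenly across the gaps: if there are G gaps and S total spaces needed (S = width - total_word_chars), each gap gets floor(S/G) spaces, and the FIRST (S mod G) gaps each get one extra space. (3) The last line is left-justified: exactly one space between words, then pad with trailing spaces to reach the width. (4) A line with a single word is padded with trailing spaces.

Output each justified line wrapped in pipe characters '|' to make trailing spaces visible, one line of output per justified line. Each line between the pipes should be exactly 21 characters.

Line 1: ['it', 'bee', 'understand', 'was'] (min_width=21, slack=0)
Line 2: ['magnetic', 'code', 'rainbow'] (min_width=21, slack=0)
Line 3: ['forest', 'I', 'six', 'no', 'soft'] (min_width=20, slack=1)
Line 4: ['fruit', 'desert'] (min_width=12, slack=9)

Answer: |it bee understand was|
|magnetic code rainbow|
|forest  I six no soft|
|fruit desert         |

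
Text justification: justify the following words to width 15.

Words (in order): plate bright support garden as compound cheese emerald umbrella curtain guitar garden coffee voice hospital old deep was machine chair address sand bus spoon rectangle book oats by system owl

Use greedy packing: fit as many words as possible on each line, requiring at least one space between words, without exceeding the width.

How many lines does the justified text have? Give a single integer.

Answer: 15

Derivation:
Line 1: ['plate', 'bright'] (min_width=12, slack=3)
Line 2: ['support', 'garden'] (min_width=14, slack=1)
Line 3: ['as', 'compound'] (min_width=11, slack=4)
Line 4: ['cheese', 'emerald'] (min_width=14, slack=1)
Line 5: ['umbrella'] (min_width=8, slack=7)
Line 6: ['curtain', 'guitar'] (min_width=14, slack=1)
Line 7: ['garden', 'coffee'] (min_width=13, slack=2)
Line 8: ['voice', 'hospital'] (min_width=14, slack=1)
Line 9: ['old', 'deep', 'was'] (min_width=12, slack=3)
Line 10: ['machine', 'chair'] (min_width=13, slack=2)
Line 11: ['address', 'sand'] (min_width=12, slack=3)
Line 12: ['bus', 'spoon'] (min_width=9, slack=6)
Line 13: ['rectangle', 'book'] (min_width=14, slack=1)
Line 14: ['oats', 'by', 'system'] (min_width=14, slack=1)
Line 15: ['owl'] (min_width=3, slack=12)
Total lines: 15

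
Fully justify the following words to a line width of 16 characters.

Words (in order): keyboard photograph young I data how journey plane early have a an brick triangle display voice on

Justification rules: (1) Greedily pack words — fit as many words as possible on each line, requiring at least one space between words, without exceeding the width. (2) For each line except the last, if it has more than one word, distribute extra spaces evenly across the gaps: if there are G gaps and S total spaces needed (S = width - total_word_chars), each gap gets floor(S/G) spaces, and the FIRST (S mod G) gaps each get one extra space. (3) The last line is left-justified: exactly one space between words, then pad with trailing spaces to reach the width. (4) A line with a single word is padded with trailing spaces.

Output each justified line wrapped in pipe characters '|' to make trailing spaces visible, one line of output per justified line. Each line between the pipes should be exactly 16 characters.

Line 1: ['keyboard'] (min_width=8, slack=8)
Line 2: ['photograph', 'young'] (min_width=16, slack=0)
Line 3: ['I', 'data', 'how'] (min_width=10, slack=6)
Line 4: ['journey', 'plane'] (min_width=13, slack=3)
Line 5: ['early', 'have', 'a', 'an'] (min_width=15, slack=1)
Line 6: ['brick', 'triangle'] (min_width=14, slack=2)
Line 7: ['display', 'voice', 'on'] (min_width=16, slack=0)

Answer: |keyboard        |
|photograph young|
|I    data    how|
|journey    plane|
|early  have a an|
|brick   triangle|
|display voice on|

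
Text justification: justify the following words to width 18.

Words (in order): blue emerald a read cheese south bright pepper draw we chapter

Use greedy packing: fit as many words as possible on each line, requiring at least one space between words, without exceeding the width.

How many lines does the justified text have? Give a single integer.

Line 1: ['blue', 'emerald', 'a'] (min_width=14, slack=4)
Line 2: ['read', 'cheese', 'south'] (min_width=17, slack=1)
Line 3: ['bright', 'pepper', 'draw'] (min_width=18, slack=0)
Line 4: ['we', 'chapter'] (min_width=10, slack=8)
Total lines: 4

Answer: 4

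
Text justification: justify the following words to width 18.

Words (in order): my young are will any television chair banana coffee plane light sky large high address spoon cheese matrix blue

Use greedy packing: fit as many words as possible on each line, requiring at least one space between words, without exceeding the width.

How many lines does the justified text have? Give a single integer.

Answer: 7

Derivation:
Line 1: ['my', 'young', 'are', 'will'] (min_width=17, slack=1)
Line 2: ['any', 'television'] (min_width=14, slack=4)
Line 3: ['chair', 'banana'] (min_width=12, slack=6)
Line 4: ['coffee', 'plane', 'light'] (min_width=18, slack=0)
Line 5: ['sky', 'large', 'high'] (min_width=14, slack=4)
Line 6: ['address', 'spoon'] (min_width=13, slack=5)
Line 7: ['cheese', 'matrix', 'blue'] (min_width=18, slack=0)
Total lines: 7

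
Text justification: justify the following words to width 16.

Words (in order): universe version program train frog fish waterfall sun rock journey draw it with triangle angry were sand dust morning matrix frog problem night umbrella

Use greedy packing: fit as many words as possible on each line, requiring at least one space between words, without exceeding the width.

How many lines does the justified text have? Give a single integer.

Answer: 11

Derivation:
Line 1: ['universe', 'version'] (min_width=16, slack=0)
Line 2: ['program', 'train'] (min_width=13, slack=3)
Line 3: ['frog', 'fish'] (min_width=9, slack=7)
Line 4: ['waterfall', 'sun'] (min_width=13, slack=3)
Line 5: ['rock', 'journey'] (min_width=12, slack=4)
Line 6: ['draw', 'it', 'with'] (min_width=12, slack=4)
Line 7: ['triangle', 'angry'] (min_width=14, slack=2)
Line 8: ['were', 'sand', 'dust'] (min_width=14, slack=2)
Line 9: ['morning', 'matrix'] (min_width=14, slack=2)
Line 10: ['frog', 'problem'] (min_width=12, slack=4)
Line 11: ['night', 'umbrella'] (min_width=14, slack=2)
Total lines: 11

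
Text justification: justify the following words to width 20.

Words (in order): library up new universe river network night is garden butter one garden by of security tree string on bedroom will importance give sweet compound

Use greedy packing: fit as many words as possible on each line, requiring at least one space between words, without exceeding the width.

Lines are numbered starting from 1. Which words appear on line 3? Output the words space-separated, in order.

Answer: network night is

Derivation:
Line 1: ['library', 'up', 'new'] (min_width=14, slack=6)
Line 2: ['universe', 'river'] (min_width=14, slack=6)
Line 3: ['network', 'night', 'is'] (min_width=16, slack=4)
Line 4: ['garden', 'butter', 'one'] (min_width=17, slack=3)
Line 5: ['garden', 'by', 'of'] (min_width=12, slack=8)
Line 6: ['security', 'tree', 'string'] (min_width=20, slack=0)
Line 7: ['on', 'bedroom', 'will'] (min_width=15, slack=5)
Line 8: ['importance', 'give'] (min_width=15, slack=5)
Line 9: ['sweet', 'compound'] (min_width=14, slack=6)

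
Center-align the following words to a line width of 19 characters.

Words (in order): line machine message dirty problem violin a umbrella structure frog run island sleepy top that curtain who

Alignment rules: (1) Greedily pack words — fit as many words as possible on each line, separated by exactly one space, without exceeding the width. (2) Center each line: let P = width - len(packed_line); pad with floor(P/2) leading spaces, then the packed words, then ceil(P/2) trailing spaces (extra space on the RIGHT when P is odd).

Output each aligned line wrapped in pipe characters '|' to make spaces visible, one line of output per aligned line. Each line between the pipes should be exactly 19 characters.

Answer: |   line machine    |
|   message dirty   |
| problem violin a  |
|umbrella structure |
|  frog run island  |
|  sleepy top that  |
|    curtain who    |

Derivation:
Line 1: ['line', 'machine'] (min_width=12, slack=7)
Line 2: ['message', 'dirty'] (min_width=13, slack=6)
Line 3: ['problem', 'violin', 'a'] (min_width=16, slack=3)
Line 4: ['umbrella', 'structure'] (min_width=18, slack=1)
Line 5: ['frog', 'run', 'island'] (min_width=15, slack=4)
Line 6: ['sleepy', 'top', 'that'] (min_width=15, slack=4)
Line 7: ['curtain', 'who'] (min_width=11, slack=8)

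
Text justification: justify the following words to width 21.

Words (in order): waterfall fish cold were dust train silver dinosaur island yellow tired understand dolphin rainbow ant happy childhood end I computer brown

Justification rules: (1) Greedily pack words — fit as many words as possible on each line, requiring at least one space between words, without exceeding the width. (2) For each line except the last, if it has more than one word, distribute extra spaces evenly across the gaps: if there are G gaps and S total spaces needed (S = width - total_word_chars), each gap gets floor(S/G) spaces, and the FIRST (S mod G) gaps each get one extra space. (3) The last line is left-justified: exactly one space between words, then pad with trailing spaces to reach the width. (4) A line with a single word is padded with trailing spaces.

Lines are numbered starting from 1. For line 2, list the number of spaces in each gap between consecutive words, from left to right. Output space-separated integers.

Line 1: ['waterfall', 'fish', 'cold'] (min_width=19, slack=2)
Line 2: ['were', 'dust', 'train'] (min_width=15, slack=6)
Line 3: ['silver', 'dinosaur'] (min_width=15, slack=6)
Line 4: ['island', 'yellow', 'tired'] (min_width=19, slack=2)
Line 5: ['understand', 'dolphin'] (min_width=18, slack=3)
Line 6: ['rainbow', 'ant', 'happy'] (min_width=17, slack=4)
Line 7: ['childhood', 'end', 'I'] (min_width=15, slack=6)
Line 8: ['computer', 'brown'] (min_width=14, slack=7)

Answer: 4 4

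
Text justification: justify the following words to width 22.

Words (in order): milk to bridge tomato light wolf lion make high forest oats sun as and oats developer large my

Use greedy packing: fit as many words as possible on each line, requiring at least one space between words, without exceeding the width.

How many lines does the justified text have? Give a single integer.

Line 1: ['milk', 'to', 'bridge', 'tomato'] (min_width=21, slack=1)
Line 2: ['light', 'wolf', 'lion', 'make'] (min_width=20, slack=2)
Line 3: ['high', 'forest', 'oats', 'sun'] (min_width=20, slack=2)
Line 4: ['as', 'and', 'oats', 'developer'] (min_width=21, slack=1)
Line 5: ['large', 'my'] (min_width=8, slack=14)
Total lines: 5

Answer: 5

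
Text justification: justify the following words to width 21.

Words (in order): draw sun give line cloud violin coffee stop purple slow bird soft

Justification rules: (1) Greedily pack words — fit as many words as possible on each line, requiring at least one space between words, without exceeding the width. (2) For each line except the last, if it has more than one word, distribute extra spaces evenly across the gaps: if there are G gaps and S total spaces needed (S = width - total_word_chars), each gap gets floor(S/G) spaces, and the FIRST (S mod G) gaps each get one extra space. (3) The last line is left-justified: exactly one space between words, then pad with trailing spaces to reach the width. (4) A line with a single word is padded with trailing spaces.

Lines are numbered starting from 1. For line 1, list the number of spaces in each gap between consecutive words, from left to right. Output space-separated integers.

Answer: 2 2 2

Derivation:
Line 1: ['draw', 'sun', 'give', 'line'] (min_width=18, slack=3)
Line 2: ['cloud', 'violin', 'coffee'] (min_width=19, slack=2)
Line 3: ['stop', 'purple', 'slow', 'bird'] (min_width=21, slack=0)
Line 4: ['soft'] (min_width=4, slack=17)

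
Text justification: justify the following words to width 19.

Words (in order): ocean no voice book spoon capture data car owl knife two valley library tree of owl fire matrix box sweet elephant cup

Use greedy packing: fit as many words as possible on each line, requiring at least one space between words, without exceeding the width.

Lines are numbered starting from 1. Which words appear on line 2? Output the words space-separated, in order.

Answer: spoon capture data

Derivation:
Line 1: ['ocean', 'no', 'voice', 'book'] (min_width=19, slack=0)
Line 2: ['spoon', 'capture', 'data'] (min_width=18, slack=1)
Line 3: ['car', 'owl', 'knife', 'two'] (min_width=17, slack=2)
Line 4: ['valley', 'library', 'tree'] (min_width=19, slack=0)
Line 5: ['of', 'owl', 'fire', 'matrix'] (min_width=18, slack=1)
Line 6: ['box', 'sweet', 'elephant'] (min_width=18, slack=1)
Line 7: ['cup'] (min_width=3, slack=16)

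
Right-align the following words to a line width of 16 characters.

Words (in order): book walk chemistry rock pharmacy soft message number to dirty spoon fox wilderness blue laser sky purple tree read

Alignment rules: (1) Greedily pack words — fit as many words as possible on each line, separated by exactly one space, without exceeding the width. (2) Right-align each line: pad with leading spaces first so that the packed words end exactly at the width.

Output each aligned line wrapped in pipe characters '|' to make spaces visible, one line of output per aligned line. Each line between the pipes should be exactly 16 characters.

Answer: |       book walk|
|  chemistry rock|
|   pharmacy soft|
|  message number|
|  to dirty spoon|
|  fox wilderness|
|  blue laser sky|
|purple tree read|

Derivation:
Line 1: ['book', 'walk'] (min_width=9, slack=7)
Line 2: ['chemistry', 'rock'] (min_width=14, slack=2)
Line 3: ['pharmacy', 'soft'] (min_width=13, slack=3)
Line 4: ['message', 'number'] (min_width=14, slack=2)
Line 5: ['to', 'dirty', 'spoon'] (min_width=14, slack=2)
Line 6: ['fox', 'wilderness'] (min_width=14, slack=2)
Line 7: ['blue', 'laser', 'sky'] (min_width=14, slack=2)
Line 8: ['purple', 'tree', 'read'] (min_width=16, slack=0)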